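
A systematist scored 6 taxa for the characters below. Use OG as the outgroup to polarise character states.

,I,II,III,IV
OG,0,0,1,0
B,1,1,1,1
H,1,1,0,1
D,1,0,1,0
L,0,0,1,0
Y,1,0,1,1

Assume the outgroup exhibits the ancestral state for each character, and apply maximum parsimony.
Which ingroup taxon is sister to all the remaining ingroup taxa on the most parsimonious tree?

Character polarity is set by the outgroup: the derived state is whichever differs from the outgroup's state, so for III the derived state is '0', and for the remaining characters it is '1'.
I (derived state '1') is shared by B, D, H, and Y — a synapomorphy uniting that clade.
II: derived state '1' in B and H only — synapomorphy for {B, H}.
III (derived state '0') is unique to H (autapomorphy; uninformative for grouping).
Only B, H, and Y show the derived state '1' for IV, supporting them as a clade.
Most parsimonious ingroup topology: ((((B,H),Y),D),L).
L is sister to the clade containing all other ingroup taxa, so it is the earliest-diverging (most basal) ingroup lineage.

L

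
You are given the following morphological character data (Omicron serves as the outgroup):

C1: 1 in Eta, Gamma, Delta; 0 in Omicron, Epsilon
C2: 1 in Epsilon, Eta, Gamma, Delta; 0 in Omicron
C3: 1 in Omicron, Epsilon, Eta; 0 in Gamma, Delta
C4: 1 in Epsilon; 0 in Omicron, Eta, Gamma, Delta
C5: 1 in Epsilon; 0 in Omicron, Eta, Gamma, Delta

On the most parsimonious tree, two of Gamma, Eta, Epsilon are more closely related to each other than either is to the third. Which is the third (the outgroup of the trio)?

Character polarity is set by the outgroup: the derived state is whichever differs from the outgroup's state, so for C3 the derived state is '0', and for the remaining characters it is '1'.
C1: derived state '1' in Delta, Eta, and Gamma only — synapomorphy for {Delta, Eta, Gamma}.
C2 (derived state '1') is shared by all ingroup taxa — unites the whole ingroup.
Only Delta and Gamma show the derived state '0' for C3, supporting them as a clade.
C4: derived state '1' in Epsilon only — an autapomorphy, so it tells us nothing about relationships among taxa.
C5 (derived state '1') is unique to Epsilon (autapomorphy; uninformative for grouping).
Most parsimonious ingroup topology: (Epsilon,(Eta,(Gamma,Delta))).
Gamma and Eta share a more recent common ancestor with each other than either does with Epsilon, so Epsilon is the least closely related of the three.

Epsilon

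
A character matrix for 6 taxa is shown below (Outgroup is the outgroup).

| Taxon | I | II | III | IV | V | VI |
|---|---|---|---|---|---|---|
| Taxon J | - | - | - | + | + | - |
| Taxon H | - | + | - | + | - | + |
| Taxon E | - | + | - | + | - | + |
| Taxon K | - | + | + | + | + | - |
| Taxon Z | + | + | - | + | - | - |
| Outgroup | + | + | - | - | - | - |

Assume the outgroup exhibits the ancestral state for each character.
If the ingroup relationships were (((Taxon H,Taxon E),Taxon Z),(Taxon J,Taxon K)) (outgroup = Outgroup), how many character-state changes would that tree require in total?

Map each character onto (((Taxon H,Taxon E),Taxon Z),(Taxon J,Taxon K)) (rooted by Outgroup) and count the minimum state changes it requires (Fitch parsimony):
I: 2; II: 1; III: 1; IV: 1; V: 1; VI: 1.
Total tree length = 7.

7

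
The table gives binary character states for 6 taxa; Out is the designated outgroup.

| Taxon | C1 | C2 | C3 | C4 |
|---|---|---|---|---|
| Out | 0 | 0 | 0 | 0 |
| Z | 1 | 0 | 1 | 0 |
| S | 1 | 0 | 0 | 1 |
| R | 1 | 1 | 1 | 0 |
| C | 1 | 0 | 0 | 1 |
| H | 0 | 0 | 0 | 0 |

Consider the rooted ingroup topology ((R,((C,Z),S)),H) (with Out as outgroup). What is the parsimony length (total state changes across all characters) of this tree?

Map each character onto ((R,((C,Z),S)),H) (rooted by Out) and count the minimum state changes it requires (Fitch parsimony):
C1: 1; C2: 1; C3: 2; C4: 2.
Total tree length = 6.

6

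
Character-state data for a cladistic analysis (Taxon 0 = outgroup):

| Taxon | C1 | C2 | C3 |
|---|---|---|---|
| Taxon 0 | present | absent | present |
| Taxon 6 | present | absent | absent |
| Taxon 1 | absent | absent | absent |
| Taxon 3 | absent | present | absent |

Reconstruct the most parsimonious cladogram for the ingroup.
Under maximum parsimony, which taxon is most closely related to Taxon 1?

Character polarity is set by the outgroup: the derived state is whichever differs from the outgroup's state, so for C1, C3 the derived state is 'absent', and for the remaining characters it is 'present'.
C1: derived state 'absent' in Taxon 1 and Taxon 3 only — synapomorphy for {Taxon 1, Taxon 3}.
C2: derived state 'present' in Taxon 3 only — an autapomorphy, so it tells us nothing about relationships among taxa.
C3 (derived state 'absent') is shared by all ingroup taxa — unites the whole ingroup.
Most parsimonious ingroup topology: (Taxon 6,(Taxon 1,Taxon 3)).
Taxon 1 and Taxon 3 form a cherry on this tree, so they are sister taxa.

Taxon 3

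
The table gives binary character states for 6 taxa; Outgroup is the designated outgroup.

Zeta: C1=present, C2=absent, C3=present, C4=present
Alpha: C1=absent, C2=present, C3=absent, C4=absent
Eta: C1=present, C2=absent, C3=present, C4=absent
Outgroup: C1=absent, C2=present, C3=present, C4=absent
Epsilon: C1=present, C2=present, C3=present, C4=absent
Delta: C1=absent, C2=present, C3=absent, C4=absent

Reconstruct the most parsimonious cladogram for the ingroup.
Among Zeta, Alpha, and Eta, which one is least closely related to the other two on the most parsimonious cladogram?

Alpha

Character polarity is set by the outgroup: the derived state is whichever differs from the outgroup's state, so for C2, C3 the derived state is 'absent', and for the remaining characters it is 'present'.
C1 (derived state 'present') is shared by Epsilon, Eta, and Zeta — a synapomorphy uniting that clade.
C2: derived state 'absent' in Eta and Zeta only — synapomorphy for {Eta, Zeta}.
C3: derived state 'absent' in Alpha and Delta only — synapomorphy for {Alpha, Delta}.
C4: derived state 'present' in Zeta only — an autapomorphy, so it tells us nothing about relationships among taxa.
Most parsimonious ingroup topology: ((Delta,Alpha),((Eta,Zeta),Epsilon)).
Eta and Zeta share a more recent common ancestor with each other than either does with Alpha, so Alpha is the least closely related of the three.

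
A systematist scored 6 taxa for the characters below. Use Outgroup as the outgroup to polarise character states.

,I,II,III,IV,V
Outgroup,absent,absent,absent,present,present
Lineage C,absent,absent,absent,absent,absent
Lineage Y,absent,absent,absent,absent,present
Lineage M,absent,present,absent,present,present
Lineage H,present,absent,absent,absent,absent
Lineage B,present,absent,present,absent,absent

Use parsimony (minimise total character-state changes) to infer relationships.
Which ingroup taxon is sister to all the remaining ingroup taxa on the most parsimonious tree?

Lineage M

Character polarity is set by the outgroup: the derived state is whichever differs from the outgroup's state, so for IV, V the derived state is 'absent', and for the remaining characters it is 'present'.
I (derived state 'present') is shared by Lineage B and Lineage H — a synapomorphy uniting that clade.
II (derived state 'present') is unique to Lineage M (autapomorphy; uninformative for grouping).
III: derived state 'present' in Lineage B only — an autapomorphy, so it tells us nothing about relationships among taxa.
IV (derived state 'absent') is shared by Lineage B, Lineage C, Lineage H, and Lineage Y — a synapomorphy uniting that clade.
V: derived state 'absent' in Lineage B, Lineage C, and Lineage H only — synapomorphy for {Lineage B, Lineage C, Lineage H}.
Most parsimonious ingroup topology: (((Lineage C,(Lineage H,Lineage B)),Lineage Y),Lineage M).
Lineage M is sister to the clade containing all other ingroup taxa, so it is the earliest-diverging (most basal) ingroup lineage.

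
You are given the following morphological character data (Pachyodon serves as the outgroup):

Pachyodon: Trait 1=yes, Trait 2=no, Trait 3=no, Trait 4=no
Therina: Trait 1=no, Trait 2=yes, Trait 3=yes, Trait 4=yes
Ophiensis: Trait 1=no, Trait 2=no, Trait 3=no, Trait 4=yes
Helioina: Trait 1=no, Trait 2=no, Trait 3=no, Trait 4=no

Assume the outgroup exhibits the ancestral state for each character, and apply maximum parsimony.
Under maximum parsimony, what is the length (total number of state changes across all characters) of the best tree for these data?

Character polarity is set by the outgroup: the derived state is whichever differs from the outgroup's state, so for Trait 1 the derived state is 'no', and for the remaining characters it is 'yes'.
All ingroup taxa share the derived state 'no' for Trait 1; it defines the ingroup but does not resolve relationships within it.
Trait 2: derived state 'yes' in Therina only — an autapomorphy, so it tells us nothing about relationships among taxa.
Trait 3: derived state 'yes' in Therina only — an autapomorphy, so it tells us nothing about relationships among taxa.
Trait 4: derived state 'yes' in Ophiensis and Therina only — synapomorphy for {Ophiensis, Therina}.
Most parsimonious ingroup topology: ((Therina,Ophiensis),Helioina).
Changes per character on this tree: Trait 1: 1; Trait 2: 1; Trait 3: 1; Trait 4: 1.
Total = 4.

4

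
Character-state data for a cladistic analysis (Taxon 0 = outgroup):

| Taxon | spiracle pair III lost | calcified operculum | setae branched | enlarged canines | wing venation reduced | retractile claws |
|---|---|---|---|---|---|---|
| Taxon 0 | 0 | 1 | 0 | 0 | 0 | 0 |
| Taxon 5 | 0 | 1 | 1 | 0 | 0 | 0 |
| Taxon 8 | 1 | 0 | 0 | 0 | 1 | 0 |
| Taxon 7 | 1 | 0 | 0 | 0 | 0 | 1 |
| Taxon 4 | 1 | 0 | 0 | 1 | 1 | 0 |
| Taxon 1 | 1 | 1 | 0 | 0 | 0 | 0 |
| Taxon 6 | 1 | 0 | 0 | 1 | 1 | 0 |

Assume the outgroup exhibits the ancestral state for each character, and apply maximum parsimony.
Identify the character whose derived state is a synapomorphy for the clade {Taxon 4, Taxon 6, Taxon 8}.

Character polarity is set by the outgroup: the derived state is whichever differs from the outgroup's state, so for calcified operculum the derived state is '0', and for the remaining characters it is '1'.
Only Taxon 1, Taxon 4, Taxon 6, Taxon 7, and Taxon 8 show the derived state '1' for spiracle pair III lost, supporting them as a clade.
Only Taxon 4, Taxon 6, Taxon 7, and Taxon 8 show the derived state '0' for calcified operculum, supporting them as a clade.
setae branched: derived state '1' in Taxon 5 only — an autapomorphy, so it tells us nothing about relationships among taxa.
enlarged canines (derived state '1') is shared by Taxon 4 and Taxon 6 — a synapomorphy uniting that clade.
Only Taxon 4, Taxon 6, and Taxon 8 show the derived state '1' for wing venation reduced, supporting them as a clade.
retractile claws (derived state '1') is unique to Taxon 7 (autapomorphy; uninformative for grouping).
Most parsimonious ingroup topology: (Taxon 5,(((Taxon 8,(Taxon 4,Taxon 6)),Taxon 7),Taxon 1)).
The clade {Taxon 4, Taxon 6, Taxon 8} is supported by wing venation reduced: its derived state '1' occurs in exactly those taxa and in no other taxon (including the outgroup).

wing venation reduced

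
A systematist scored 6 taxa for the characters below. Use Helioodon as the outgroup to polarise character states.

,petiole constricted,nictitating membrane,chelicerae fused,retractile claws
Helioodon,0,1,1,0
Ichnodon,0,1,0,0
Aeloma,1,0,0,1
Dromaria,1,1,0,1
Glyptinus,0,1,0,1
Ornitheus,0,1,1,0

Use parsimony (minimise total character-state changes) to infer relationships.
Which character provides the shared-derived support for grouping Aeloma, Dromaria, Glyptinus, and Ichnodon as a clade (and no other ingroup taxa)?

Character polarity is set by the outgroup: the derived state is whichever differs from the outgroup's state, so for nictitating membrane, chelicerae fused the derived state is '0', and for the remaining characters it is '1'.
Only Aeloma and Dromaria show the derived state '1' for petiole constricted, supporting them as a clade.
nictitating membrane (derived state '0') is unique to Aeloma (autapomorphy; uninformative for grouping).
chelicerae fused (derived state '0') is shared by Aeloma, Dromaria, Glyptinus, and Ichnodon — a synapomorphy uniting that clade.
Only Aeloma, Dromaria, and Glyptinus show the derived state '1' for retractile claws, supporting them as a clade.
Most parsimonious ingroup topology: ((Ichnodon,((Aeloma,Dromaria),Glyptinus)),Ornitheus).
The clade {Aeloma, Dromaria, Glyptinus, Ichnodon} is supported by chelicerae fused: its derived state '0' occurs in exactly those taxa and in no other taxon (including the outgroup).

chelicerae fused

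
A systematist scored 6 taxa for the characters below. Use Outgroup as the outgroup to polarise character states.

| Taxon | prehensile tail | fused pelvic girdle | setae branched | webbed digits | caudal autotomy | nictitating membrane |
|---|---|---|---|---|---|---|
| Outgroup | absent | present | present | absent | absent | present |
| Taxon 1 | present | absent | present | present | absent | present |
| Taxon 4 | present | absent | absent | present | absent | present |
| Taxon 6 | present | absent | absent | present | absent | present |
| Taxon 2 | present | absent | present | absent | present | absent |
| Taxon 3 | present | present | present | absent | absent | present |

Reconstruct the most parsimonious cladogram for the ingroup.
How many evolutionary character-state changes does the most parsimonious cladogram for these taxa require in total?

Character polarity is set by the outgroup: the derived state is whichever differs from the outgroup's state, so for fused pelvic girdle, setae branched, nictitating membrane the derived state is 'absent', and for the remaining characters it is 'present'.
All ingroup taxa share the derived state 'present' for prehensile tail; it defines the ingroup but does not resolve relationships within it.
fused pelvic girdle: derived state 'absent' in Taxon 1, Taxon 2, Taxon 4, and Taxon 6 only — synapomorphy for {Taxon 1, Taxon 2, Taxon 4, Taxon 6}.
setae branched (derived state 'absent') is shared by Taxon 4 and Taxon 6 — a synapomorphy uniting that clade.
webbed digits (derived state 'present') is shared by Taxon 1, Taxon 4, and Taxon 6 — a synapomorphy uniting that clade.
caudal autotomy (derived state 'present') is unique to Taxon 2 (autapomorphy; uninformative for grouping).
nictitating membrane: derived state 'absent' in Taxon 2 only — an autapomorphy, so it tells us nothing about relationships among taxa.
Most parsimonious ingroup topology: (((Taxon 1,(Taxon 4,Taxon 6)),Taxon 2),Taxon 3).
Changes per character on this tree: prehensile tail: 1; fused pelvic girdle: 1; setae branched: 1; webbed digits: 1; caudal autotomy: 1; nictitating membrane: 1.
Total = 6.

6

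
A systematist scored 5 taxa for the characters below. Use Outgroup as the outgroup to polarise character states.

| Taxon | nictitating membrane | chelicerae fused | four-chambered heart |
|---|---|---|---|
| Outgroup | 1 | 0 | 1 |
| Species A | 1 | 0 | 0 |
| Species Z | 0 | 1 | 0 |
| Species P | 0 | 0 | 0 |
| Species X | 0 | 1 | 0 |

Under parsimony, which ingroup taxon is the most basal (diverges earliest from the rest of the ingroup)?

Species A

Character polarity is set by the outgroup: the derived state is whichever differs from the outgroup's state, so for nictitating membrane, four-chambered heart the derived state is '0', and for the remaining characters it is '1'.
nictitating membrane (derived state '0') is shared by Species P, Species X, and Species Z — a synapomorphy uniting that clade.
chelicerae fused (derived state '1') is shared by Species X and Species Z — a synapomorphy uniting that clade.
All ingroup taxa share the derived state '0' for four-chambered heart; it defines the ingroup but does not resolve relationships within it.
Most parsimonious ingroup topology: (Species A,((Species Z,Species X),Species P)).
Species A is sister to the clade containing all other ingroup taxa, so it is the earliest-diverging (most basal) ingroup lineage.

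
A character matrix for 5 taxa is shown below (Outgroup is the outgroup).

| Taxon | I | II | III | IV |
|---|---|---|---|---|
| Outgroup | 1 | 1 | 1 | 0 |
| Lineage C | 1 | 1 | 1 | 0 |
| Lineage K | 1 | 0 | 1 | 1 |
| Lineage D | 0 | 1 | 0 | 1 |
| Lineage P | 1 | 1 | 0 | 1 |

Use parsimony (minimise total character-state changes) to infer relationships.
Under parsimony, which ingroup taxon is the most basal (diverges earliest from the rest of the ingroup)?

Lineage C

Character polarity is set by the outgroup: the derived state is whichever differs from the outgroup's state, so for I, II, III the derived state is '0', and for the remaining characters it is '1'.
I (derived state '0') is unique to Lineage D (autapomorphy; uninformative for grouping).
II: derived state '0' in Lineage K only — an autapomorphy, so it tells us nothing about relationships among taxa.
Only Lineage D and Lineage P show the derived state '0' for III, supporting them as a clade.
IV: derived state '1' in Lineage D, Lineage K, and Lineage P only — synapomorphy for {Lineage D, Lineage K, Lineage P}.
Most parsimonious ingroup topology: (Lineage C,(Lineage K,(Lineage D,Lineage P))).
Lineage C is sister to the clade containing all other ingroup taxa, so it is the earliest-diverging (most basal) ingroup lineage.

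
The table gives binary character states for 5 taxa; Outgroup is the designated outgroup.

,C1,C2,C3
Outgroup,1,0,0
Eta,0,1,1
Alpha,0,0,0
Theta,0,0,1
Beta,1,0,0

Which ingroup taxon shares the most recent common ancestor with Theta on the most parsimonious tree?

Character polarity is set by the outgroup: the derived state is whichever differs from the outgroup's state, so for C1 the derived state is '0', and for the remaining characters it is '1'.
C1 (derived state '0') is shared by Alpha, Eta, and Theta — a synapomorphy uniting that clade.
C2 (derived state '1') is unique to Eta (autapomorphy; uninformative for grouping).
Only Eta and Theta show the derived state '1' for C3, supporting them as a clade.
Most parsimonious ingroup topology: (((Eta,Theta),Alpha),Beta).
Theta and Eta form a cherry on this tree, so they are sister taxa.

Eta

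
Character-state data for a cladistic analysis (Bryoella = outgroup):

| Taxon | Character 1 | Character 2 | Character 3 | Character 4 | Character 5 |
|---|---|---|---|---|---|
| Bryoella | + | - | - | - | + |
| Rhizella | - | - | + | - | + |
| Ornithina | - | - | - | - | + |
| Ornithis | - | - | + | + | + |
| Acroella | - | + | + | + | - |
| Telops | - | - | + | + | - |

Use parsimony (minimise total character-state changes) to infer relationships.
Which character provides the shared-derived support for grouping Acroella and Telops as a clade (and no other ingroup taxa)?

Character 5

Character polarity is set by the outgroup: the derived state is whichever differs from the outgroup's state, so for Character 1, Character 5 the derived state is '-', and for the remaining characters it is '+'.
All ingroup taxa share the derived state '-' for Character 1; it defines the ingroup but does not resolve relationships within it.
Character 2 (derived state '+') is unique to Acroella (autapomorphy; uninformative for grouping).
Character 3: derived state '+' in Acroella, Ornithis, Rhizella, and Telops only — synapomorphy for {Acroella, Ornithis, Rhizella, Telops}.
Only Acroella, Ornithis, and Telops show the derived state '+' for Character 4, supporting them as a clade.
Character 5: derived state '-' in Acroella and Telops only — synapomorphy for {Acroella, Telops}.
Most parsimonious ingroup topology: ((Rhizella,(Ornithis,(Acroella,Telops))),Ornithina).
The clade {Acroella, Telops} is supported by Character 5: its derived state '-' occurs in exactly those taxa and in no other taxon (including the outgroup).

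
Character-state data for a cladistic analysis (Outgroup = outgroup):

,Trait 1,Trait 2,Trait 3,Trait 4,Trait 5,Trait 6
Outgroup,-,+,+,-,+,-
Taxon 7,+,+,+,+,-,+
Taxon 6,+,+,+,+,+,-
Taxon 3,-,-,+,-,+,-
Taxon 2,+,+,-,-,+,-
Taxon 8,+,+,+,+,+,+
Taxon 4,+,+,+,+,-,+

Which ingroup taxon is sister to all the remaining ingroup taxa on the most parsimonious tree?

Character polarity is set by the outgroup: the derived state is whichever differs from the outgroup's state, so for Trait 2, Trait 3, Trait 5 the derived state is '-', and for the remaining characters it is '+'.
Trait 1: derived state '+' in Taxon 2, Taxon 4, Taxon 6, Taxon 7, and Taxon 8 only — synapomorphy for {Taxon 2, Taxon 4, Taxon 6, Taxon 7, Taxon 8}.
Trait 2: derived state '-' in Taxon 3 only — an autapomorphy, so it tells us nothing about relationships among taxa.
Trait 3 (derived state '-') is unique to Taxon 2 (autapomorphy; uninformative for grouping).
Trait 4 (derived state '+') is shared by Taxon 4, Taxon 6, Taxon 7, and Taxon 8 — a synapomorphy uniting that clade.
Only Taxon 4 and Taxon 7 show the derived state '-' for Trait 5, supporting them as a clade.
Trait 6: derived state '+' in Taxon 4, Taxon 7, and Taxon 8 only — synapomorphy for {Taxon 4, Taxon 7, Taxon 8}.
Most parsimonious ingroup topology: (((((Taxon 7,Taxon 4),Taxon 8),Taxon 6),Taxon 2),Taxon 3).
Taxon 3 is sister to the clade containing all other ingroup taxa, so it is the earliest-diverging (most basal) ingroup lineage.

Taxon 3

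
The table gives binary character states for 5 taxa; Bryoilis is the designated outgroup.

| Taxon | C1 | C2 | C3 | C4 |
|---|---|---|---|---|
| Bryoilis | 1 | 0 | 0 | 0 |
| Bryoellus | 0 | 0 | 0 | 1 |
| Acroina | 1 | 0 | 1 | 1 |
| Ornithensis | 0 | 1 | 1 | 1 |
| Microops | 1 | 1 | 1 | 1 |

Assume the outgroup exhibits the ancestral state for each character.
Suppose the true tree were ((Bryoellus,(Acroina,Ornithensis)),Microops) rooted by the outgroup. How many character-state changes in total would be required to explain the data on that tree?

7

Map each character onto ((Bryoellus,(Acroina,Ornithensis)),Microops) (rooted by Bryoilis) and count the minimum state changes it requires (Fitch parsimony):
C1: 2; C2: 2; C3: 2; C4: 1.
Total tree length = 7.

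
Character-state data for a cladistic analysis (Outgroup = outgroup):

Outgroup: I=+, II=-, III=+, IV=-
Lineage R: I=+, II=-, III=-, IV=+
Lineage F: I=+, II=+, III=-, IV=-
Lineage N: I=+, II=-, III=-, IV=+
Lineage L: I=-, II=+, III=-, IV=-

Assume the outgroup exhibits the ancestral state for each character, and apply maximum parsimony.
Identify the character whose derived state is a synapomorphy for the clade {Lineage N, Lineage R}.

Character polarity is set by the outgroup: the derived state is whichever differs from the outgroup's state, so for I, III the derived state is '-', and for the remaining characters it is '+'.
I: derived state '-' in Lineage L only — an autapomorphy, so it tells us nothing about relationships among taxa.
II (derived state '+') is shared by Lineage F and Lineage L — a synapomorphy uniting that clade.
All ingroup taxa share the derived state '-' for III; it defines the ingroup but does not resolve relationships within it.
IV (derived state '+') is shared by Lineage N and Lineage R — a synapomorphy uniting that clade.
Most parsimonious ingroup topology: ((Lineage R,Lineage N),(Lineage F,Lineage L)).
The clade {Lineage N, Lineage R} is supported by IV: its derived state '+' occurs in exactly those taxa and in no other taxon (including the outgroup).

IV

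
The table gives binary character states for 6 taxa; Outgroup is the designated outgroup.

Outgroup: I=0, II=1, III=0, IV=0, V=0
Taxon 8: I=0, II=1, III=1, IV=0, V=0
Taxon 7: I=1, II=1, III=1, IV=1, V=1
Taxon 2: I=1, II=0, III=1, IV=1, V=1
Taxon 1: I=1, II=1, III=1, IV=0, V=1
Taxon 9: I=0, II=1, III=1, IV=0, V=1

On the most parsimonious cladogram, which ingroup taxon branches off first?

Character polarity is set by the outgroup: the derived state is whichever differs from the outgroup's state, so for II the derived state is '0', and for the remaining characters it is '1'.
I: derived state '1' in Taxon 1, Taxon 2, and Taxon 7 only — synapomorphy for {Taxon 1, Taxon 2, Taxon 7}.
II (derived state '0') is unique to Taxon 2 (autapomorphy; uninformative for grouping).
All ingroup taxa share the derived state '1' for III; it defines the ingroup but does not resolve relationships within it.
IV: derived state '1' in Taxon 2 and Taxon 7 only — synapomorphy for {Taxon 2, Taxon 7}.
V: derived state '1' in Taxon 1, Taxon 2, Taxon 7, and Taxon 9 only — synapomorphy for {Taxon 1, Taxon 2, Taxon 7, Taxon 9}.
Most parsimonious ingroup topology: (Taxon 8,(((Taxon 7,Taxon 2),Taxon 1),Taxon 9)).
Taxon 8 is sister to the clade containing all other ingroup taxa, so it is the earliest-diverging (most basal) ingroup lineage.

Taxon 8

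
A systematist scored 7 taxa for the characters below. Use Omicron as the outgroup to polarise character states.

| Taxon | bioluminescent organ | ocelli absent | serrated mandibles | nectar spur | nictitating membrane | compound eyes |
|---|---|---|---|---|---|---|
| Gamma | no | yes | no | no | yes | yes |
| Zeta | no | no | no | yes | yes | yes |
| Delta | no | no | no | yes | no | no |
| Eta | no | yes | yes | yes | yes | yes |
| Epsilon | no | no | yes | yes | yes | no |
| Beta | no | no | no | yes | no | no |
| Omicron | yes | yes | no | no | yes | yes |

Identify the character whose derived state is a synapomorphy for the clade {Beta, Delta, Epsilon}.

compound eyes

Character polarity is set by the outgroup: the derived state is whichever differs from the outgroup's state, so for bioluminescent organ, ocelli absent, nictitating membrane, compound eyes the derived state is 'no', and for the remaining characters it is 'yes'.
All ingroup taxa share the derived state 'no' for bioluminescent organ; it defines the ingroup but does not resolve relationships within it.
ocelli absent: derived state 'no' in Beta, Delta, Epsilon, and Zeta only — synapomorphy for {Beta, Delta, Epsilon, Zeta}.
serrated mandibles groups Epsilon and Eta, which is incompatible with the clades supported by the remaining characters; treating it as convergent (homoplasy) costs fewer steps than any alternative tree.
nectar spur (derived state 'yes') is shared by Beta, Delta, Epsilon, Eta, and Zeta — a synapomorphy uniting that clade.
Only Beta and Delta show the derived state 'no' for nictitating membrane, supporting them as a clade.
Only Beta, Delta, and Epsilon show the derived state 'no' for compound eyes, supporting them as a clade.
Most parsimonious ingroup topology: (((Zeta,(Epsilon,(Delta,Beta))),Eta),Gamma).
The clade {Beta, Delta, Epsilon} is supported by compound eyes: its derived state 'no' occurs in exactly those taxa and in no other taxon (including the outgroup).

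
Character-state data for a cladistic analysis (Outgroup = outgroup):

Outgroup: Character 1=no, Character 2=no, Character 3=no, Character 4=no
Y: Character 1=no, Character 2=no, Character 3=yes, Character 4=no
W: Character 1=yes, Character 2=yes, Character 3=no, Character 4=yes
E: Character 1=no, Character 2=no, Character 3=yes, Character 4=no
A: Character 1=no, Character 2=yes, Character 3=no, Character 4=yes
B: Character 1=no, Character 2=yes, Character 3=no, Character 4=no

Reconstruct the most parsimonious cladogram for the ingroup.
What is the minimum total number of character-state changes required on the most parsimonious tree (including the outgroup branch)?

4

The outgroup has state 'no' for every character, so 'yes' is the derived state throughout.
Character 1: derived state 'yes' in W only — an autapomorphy, so it tells us nothing about relationships among taxa.
Only A, B, and W show the derived state 'yes' for Character 2, supporting them as a clade.
Character 3 (derived state 'yes') is shared by E and Y — a synapomorphy uniting that clade.
Only A and W show the derived state 'yes' for Character 4, supporting them as a clade.
Most parsimonious ingroup topology: ((Y,E),((W,A),B)).
Changes per character on this tree: Character 1: 1; Character 2: 1; Character 3: 1; Character 4: 1.
Total = 4.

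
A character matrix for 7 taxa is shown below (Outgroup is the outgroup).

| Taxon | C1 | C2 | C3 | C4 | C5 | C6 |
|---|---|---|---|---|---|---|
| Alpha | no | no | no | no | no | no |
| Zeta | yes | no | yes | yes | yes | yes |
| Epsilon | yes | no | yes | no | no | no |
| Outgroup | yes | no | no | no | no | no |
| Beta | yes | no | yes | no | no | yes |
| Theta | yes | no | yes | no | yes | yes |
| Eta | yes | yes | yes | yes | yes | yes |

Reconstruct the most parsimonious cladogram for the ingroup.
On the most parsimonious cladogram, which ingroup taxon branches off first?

Alpha

Character polarity is set by the outgroup: the derived state is whichever differs from the outgroup's state, so for C1 the derived state is 'no', and for the remaining characters it is 'yes'.
C1 (derived state 'no') is unique to Alpha (autapomorphy; uninformative for grouping).
C2 (derived state 'yes') is unique to Eta (autapomorphy; uninformative for grouping).
C3: derived state 'yes' in Beta, Epsilon, Eta, Theta, and Zeta only — synapomorphy for {Beta, Epsilon, Eta, Theta, Zeta}.
Only Eta and Zeta show the derived state 'yes' for C4, supporting them as a clade.
C5: derived state 'yes' in Eta, Theta, and Zeta only — synapomorphy for {Eta, Theta, Zeta}.
C6 (derived state 'yes') is shared by Beta, Eta, Theta, and Zeta — a synapomorphy uniting that clade.
Most parsimonious ingroup topology: ((Epsilon,(Beta,(Theta,(Eta,Zeta)))),Alpha).
Alpha is sister to the clade containing all other ingroup taxa, so it is the earliest-diverging (most basal) ingroup lineage.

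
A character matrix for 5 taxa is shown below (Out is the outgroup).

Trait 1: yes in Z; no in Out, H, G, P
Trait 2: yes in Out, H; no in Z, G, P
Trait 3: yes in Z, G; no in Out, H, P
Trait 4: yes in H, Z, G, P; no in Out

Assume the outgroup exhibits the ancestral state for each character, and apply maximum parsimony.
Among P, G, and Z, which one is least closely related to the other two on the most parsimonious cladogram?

Character polarity is set by the outgroup: the derived state is whichever differs from the outgroup's state, so for Trait 2 the derived state is 'no', and for the remaining characters it is 'yes'.
Trait 1 (derived state 'yes') is unique to Z (autapomorphy; uninformative for grouping).
Trait 2 (derived state 'no') is shared by G, P, and Z — a synapomorphy uniting that clade.
Trait 3 (derived state 'yes') is shared by G and Z — a synapomorphy uniting that clade.
All ingroup taxa share the derived state 'yes' for Trait 4; it defines the ingroup but does not resolve relationships within it.
Most parsimonious ingroup topology: (H,((Z,G),P)).
Z and G share a more recent common ancestor with each other than either does with P, so P is the least closely related of the three.

P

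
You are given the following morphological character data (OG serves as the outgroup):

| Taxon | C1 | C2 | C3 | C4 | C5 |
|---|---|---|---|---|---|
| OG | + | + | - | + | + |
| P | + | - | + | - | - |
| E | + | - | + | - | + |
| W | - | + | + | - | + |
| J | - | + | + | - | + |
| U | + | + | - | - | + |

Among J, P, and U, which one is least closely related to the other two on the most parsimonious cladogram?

Character polarity is set by the outgroup: the derived state is whichever differs from the outgroup's state, so for C1, C2, C4, C5 the derived state is '-', and for the remaining characters it is '+'.
C1: derived state '-' in J and W only — synapomorphy for {J, W}.
Only E and P show the derived state '-' for C2, supporting them as a clade.
C3: derived state '+' in E, J, P, and W only — synapomorphy for {E, J, P, W}.
All ingroup taxa share the derived state '-' for C4; it defines the ingroup but does not resolve relationships within it.
C5 (derived state '-') is unique to P (autapomorphy; uninformative for grouping).
Most parsimonious ingroup topology: (((P,E),(W,J)),U).
P and J share a more recent common ancestor with each other than either does with U, so U is the least closely related of the three.

U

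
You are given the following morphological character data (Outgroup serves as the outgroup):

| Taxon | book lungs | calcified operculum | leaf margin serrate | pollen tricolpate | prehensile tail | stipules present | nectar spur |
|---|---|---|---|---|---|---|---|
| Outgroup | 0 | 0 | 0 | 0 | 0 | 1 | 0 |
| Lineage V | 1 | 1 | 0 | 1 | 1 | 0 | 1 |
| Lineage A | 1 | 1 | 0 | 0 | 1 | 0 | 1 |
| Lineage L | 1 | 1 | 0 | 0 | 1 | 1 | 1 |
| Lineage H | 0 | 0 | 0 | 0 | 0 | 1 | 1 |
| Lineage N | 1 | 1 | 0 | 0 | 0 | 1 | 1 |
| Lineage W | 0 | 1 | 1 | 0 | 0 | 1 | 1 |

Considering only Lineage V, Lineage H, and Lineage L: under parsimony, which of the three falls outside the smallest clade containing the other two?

Lineage H

Character polarity is set by the outgroup: the derived state is whichever differs from the outgroup's state, so for stipules present the derived state is '0', and for the remaining characters it is '1'.
book lungs (derived state '1') is shared by Lineage A, Lineage L, Lineage N, and Lineage V — a synapomorphy uniting that clade.
calcified operculum (derived state '1') is shared by Lineage A, Lineage L, Lineage N, Lineage V, and Lineage W — a synapomorphy uniting that clade.
leaf margin serrate: derived state '1' in Lineage W only — an autapomorphy, so it tells us nothing about relationships among taxa.
pollen tricolpate (derived state '1') is unique to Lineage V (autapomorphy; uninformative for grouping).
Only Lineage A, Lineage L, and Lineage V show the derived state '1' for prehensile tail, supporting them as a clade.
stipules present: derived state '0' in Lineage A and Lineage V only — synapomorphy for {Lineage A, Lineage V}.
All ingroup taxa share the derived state '1' for nectar spur; it defines the ingroup but does not resolve relationships within it.
Most parsimonious ingroup topology: (((((Lineage V,Lineage A),Lineage L),Lineage N),Lineage W),Lineage H).
Lineage L and Lineage V share a more recent common ancestor with each other than either does with Lineage H, so Lineage H is the least closely related of the three.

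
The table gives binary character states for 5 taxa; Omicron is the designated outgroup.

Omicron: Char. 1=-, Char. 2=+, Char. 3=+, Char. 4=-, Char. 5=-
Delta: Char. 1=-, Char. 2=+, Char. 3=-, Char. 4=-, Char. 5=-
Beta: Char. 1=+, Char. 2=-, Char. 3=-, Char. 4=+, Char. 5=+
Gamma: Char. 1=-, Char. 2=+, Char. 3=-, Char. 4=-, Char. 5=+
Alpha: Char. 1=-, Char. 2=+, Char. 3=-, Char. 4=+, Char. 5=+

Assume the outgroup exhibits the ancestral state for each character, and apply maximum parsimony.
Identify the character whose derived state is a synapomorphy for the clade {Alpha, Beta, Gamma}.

Char. 5

Character polarity is set by the outgroup: the derived state is whichever differs from the outgroup's state, so for Char. 2, Char. 3 the derived state is '-', and for the remaining characters it is '+'.
Char. 1: derived state '+' in Beta only — an autapomorphy, so it tells us nothing about relationships among taxa.
Char. 2: derived state '-' in Beta only — an autapomorphy, so it tells us nothing about relationships among taxa.
Char. 3 (derived state '-') is shared by all ingroup taxa — unites the whole ingroup.
Char. 4 (derived state '+') is shared by Alpha and Beta — a synapomorphy uniting that clade.
Only Alpha, Beta, and Gamma show the derived state '+' for Char. 5, supporting them as a clade.
Most parsimonious ingroup topology: (Delta,((Beta,Alpha),Gamma)).
The clade {Alpha, Beta, Gamma} is supported by Char. 5: its derived state '+' occurs in exactly those taxa and in no other taxon (including the outgroup).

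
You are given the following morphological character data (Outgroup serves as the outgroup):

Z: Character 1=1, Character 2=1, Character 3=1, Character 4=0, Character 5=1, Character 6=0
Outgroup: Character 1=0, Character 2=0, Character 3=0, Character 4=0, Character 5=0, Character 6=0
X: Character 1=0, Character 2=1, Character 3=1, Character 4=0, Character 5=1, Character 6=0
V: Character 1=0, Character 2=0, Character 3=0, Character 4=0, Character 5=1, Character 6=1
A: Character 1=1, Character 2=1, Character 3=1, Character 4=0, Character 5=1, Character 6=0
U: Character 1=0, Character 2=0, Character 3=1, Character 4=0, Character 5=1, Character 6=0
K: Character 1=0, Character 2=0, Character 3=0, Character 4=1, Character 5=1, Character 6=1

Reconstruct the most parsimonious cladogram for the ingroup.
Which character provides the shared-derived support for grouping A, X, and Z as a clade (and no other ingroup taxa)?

The outgroup has state '0' for every character, so '1' is the derived state throughout.
Character 1 (derived state '1') is shared by A and Z — a synapomorphy uniting that clade.
Character 2 (derived state '1') is shared by A, X, and Z — a synapomorphy uniting that clade.
Character 3: derived state '1' in A, U, X, and Z only — synapomorphy for {A, U, X, Z}.
Character 4: derived state '1' in K only — an autapomorphy, so it tells us nothing about relationships among taxa.
All ingroup taxa share the derived state '1' for Character 5; it defines the ingroup but does not resolve relationships within it.
Only K and V show the derived state '1' for Character 6, supporting them as a clade.
Most parsimonious ingroup topology: ((((Z,A),X),U),(K,V)).
The clade {A, X, Z} is supported by Character 2: its derived state '1' occurs in exactly those taxa and in no other taxon (including the outgroup).

Character 2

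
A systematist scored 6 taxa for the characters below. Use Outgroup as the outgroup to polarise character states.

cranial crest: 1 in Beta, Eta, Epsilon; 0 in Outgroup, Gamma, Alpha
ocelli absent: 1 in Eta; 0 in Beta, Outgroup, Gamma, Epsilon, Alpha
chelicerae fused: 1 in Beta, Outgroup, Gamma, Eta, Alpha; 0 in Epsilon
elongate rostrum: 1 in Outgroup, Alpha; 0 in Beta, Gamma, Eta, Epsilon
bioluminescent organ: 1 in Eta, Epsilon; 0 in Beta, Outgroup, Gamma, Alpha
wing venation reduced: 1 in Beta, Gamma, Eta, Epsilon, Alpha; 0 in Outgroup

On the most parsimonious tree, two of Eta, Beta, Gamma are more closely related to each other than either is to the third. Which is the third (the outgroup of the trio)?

Character polarity is set by the outgroup: the derived state is whichever differs from the outgroup's state, so for chelicerae fused, elongate rostrum the derived state is '0', and for the remaining characters it is '1'.
Only Beta, Epsilon, and Eta show the derived state '1' for cranial crest, supporting them as a clade.
ocelli absent (derived state '1') is unique to Eta (autapomorphy; uninformative for grouping).
chelicerae fused: derived state '0' in Epsilon only — an autapomorphy, so it tells us nothing about relationships among taxa.
elongate rostrum (derived state '0') is shared by Beta, Epsilon, Eta, and Gamma — a synapomorphy uniting that clade.
bioluminescent organ: derived state '1' in Epsilon and Eta only — synapomorphy for {Epsilon, Eta}.
All ingroup taxa share the derived state '1' for wing venation reduced; it defines the ingroup but does not resolve relationships within it.
Most parsimonious ingroup topology: ((((Eta,Epsilon),Beta),Gamma),Alpha).
Eta and Beta share a more recent common ancestor with each other than either does with Gamma, so Gamma is the least closely related of the three.

Gamma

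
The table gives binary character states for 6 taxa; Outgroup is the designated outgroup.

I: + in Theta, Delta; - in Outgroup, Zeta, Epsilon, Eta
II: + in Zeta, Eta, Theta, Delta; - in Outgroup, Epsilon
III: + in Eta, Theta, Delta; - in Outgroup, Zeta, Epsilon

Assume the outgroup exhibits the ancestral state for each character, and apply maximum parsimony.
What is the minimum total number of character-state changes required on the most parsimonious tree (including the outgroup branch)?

The outgroup has state '-' for every character, so '+' is the derived state throughout.
I (derived state '+') is shared by Delta and Theta — a synapomorphy uniting that clade.
II: derived state '+' in Delta, Eta, Theta, and Zeta only — synapomorphy for {Delta, Eta, Theta, Zeta}.
Only Delta, Eta, and Theta show the derived state '+' for III, supporting them as a clade.
Most parsimonious ingroup topology: ((Zeta,(Eta,(Theta,Delta))),Epsilon).
Changes per character on this tree: I: 1; II: 1; III: 1.
Total = 3.

3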